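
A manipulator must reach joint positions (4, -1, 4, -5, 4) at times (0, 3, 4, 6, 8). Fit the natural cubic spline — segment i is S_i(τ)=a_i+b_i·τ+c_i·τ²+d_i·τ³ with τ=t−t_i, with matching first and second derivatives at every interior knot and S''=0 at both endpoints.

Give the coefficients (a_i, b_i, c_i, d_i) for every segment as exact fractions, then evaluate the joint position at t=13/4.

  seg 0: a=4 b=-2603/516 c=0 d=581/1548
  seg 1: a=-1 b=1313/258 c=581/172 d=-1789/516
  seg 2: a=4 b=745/516 c=-302/43 d=4181/2064
  seg 3: a=-5 b=-302/129 c=1765/344 d=-1765/2064
S(13/4) = 4725/11008

Δ: Δ0=-5/3, Δ1=5, Δ2=-9/2, Δ3=9/2
row 1: diag=8, rhs=40; c'=1/8, d'=5
row 2: denom=6−1·1/8=47/8; d'=(-57−1·5)/(47/8)=-496/47
row 3: denom=8−2·16/47=344/47; d'=(54−2·-496/47)/(344/47)=1765/172
back: M3=1765/172
back: M2=-496/47−16/47·1765/172=-604/43
back: M1=5−1/8·-604/43=581/86
M: M0=0, M1=581/86, M2=-604/43, M3=1765/172, M4=0
seg 0: a=4, c=M0/2=0, d=(M1−M0)/(6·3)=581/1548, b=Δ0−h0·(2M0+M1)/6=-2603/516
seg 1: a=-1, c=M1/2=581/172, d=(M2−M1)/(6·1)=-1789/516, b=Δ1−h1·(2M1+M2)/6=1313/258
seg 2: a=4, c=M2/2=-302/43, d=(M3−M2)/(6·2)=4181/2064, b=Δ2−h2·(2M2+M3)/6=745/516
seg 3: a=-5, c=M3/2=1765/344, d=(M4−M3)/(6·2)=-1765/2064, b=Δ3−h3·(2M3+M4)/6=-302/129
t_q=13/4 → seg 1, τ=1/4; S=-1+1313/258·τ+581/172·τ²+-1789/516·τ³=4725/11008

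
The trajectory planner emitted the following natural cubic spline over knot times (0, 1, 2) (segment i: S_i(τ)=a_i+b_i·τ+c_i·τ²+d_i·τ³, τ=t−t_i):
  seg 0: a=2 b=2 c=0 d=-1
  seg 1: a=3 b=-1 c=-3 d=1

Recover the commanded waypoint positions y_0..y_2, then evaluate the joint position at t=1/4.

y_0=2 y_1=3 y_2=0
S(1/4) = 159/64

y_0 = S_0(0) = a_0 = 2
y_1 = S_1(0) = a_1 = 3
y_2 = S_1(1) = 0
t_q=1/4 is in segment 0 (τ=1/4); S_0(τ)=159/64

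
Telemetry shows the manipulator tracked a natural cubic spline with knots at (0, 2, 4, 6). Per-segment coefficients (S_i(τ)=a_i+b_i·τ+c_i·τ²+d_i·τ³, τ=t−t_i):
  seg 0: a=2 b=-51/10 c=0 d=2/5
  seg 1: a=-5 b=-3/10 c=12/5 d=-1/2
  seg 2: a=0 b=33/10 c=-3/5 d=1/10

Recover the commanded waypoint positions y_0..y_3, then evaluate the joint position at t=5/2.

y_0=2 y_1=-5 y_2=0 y_3=5
S(5/2) = -369/80

y_0 = S_0(0) = a_0 = 2
y_1 = S_1(0) = a_1 = -5
y_2 = S_2(0) = a_2 = 0
y_3 = S_2(2) = 5
t_q=5/2 is in segment 1 (τ=1/2); S_1(τ)=-369/80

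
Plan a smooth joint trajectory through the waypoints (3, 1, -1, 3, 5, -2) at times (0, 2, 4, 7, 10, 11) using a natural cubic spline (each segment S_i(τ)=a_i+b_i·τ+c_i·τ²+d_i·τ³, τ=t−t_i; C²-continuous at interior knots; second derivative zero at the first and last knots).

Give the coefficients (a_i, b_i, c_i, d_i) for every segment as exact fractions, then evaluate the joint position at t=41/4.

Δ: Δ0=-1, Δ1=-1, Δ2=4/3, Δ3=2/3, Δ4=-7
row 1: diag=8, rhs=0; c'=1/4, d'=0
row 2: denom=10−2·1/4=19/2; d'=(14−2·0)/(19/2)=28/19
row 3: denom=12−3·6/19=210/19; d'=(-4−3·28/19)/(210/19)=-16/21
row 4: denom=8−3·19/70=503/70; d'=(-46−3·-16/21)/(503/70)=-3060/503
back: M4=-3060/503
back: M3=-16/21−19/70·-3060/503=1342/1509
back: M2=28/19−6/19·1342/1509=600/503
back: M1=0−1/4·600/503=-150/503
M: M0=0, M1=-150/503, M2=600/503, M3=1342/1509, M4=-3060/503, M5=0
seg 0: a=3, c=M0/2=0, d=(M1−M0)/(6·2)=-25/1006, b=Δ0−h0·(2M0+M1)/6=-453/503
seg 1: a=1, c=M1/2=-75/503, d=(M2−M1)/(6·2)=125/1006, b=Δ1−h1·(2M1+M2)/6=-603/503
seg 2: a=-1, c=M2/2=300/503, d=(M3−M2)/(6·3)=-229/13581, b=Δ2−h2·(2M2+M3)/6=-153/503
seg 3: a=3, c=M3/2=671/1509, d=(M4−M3)/(6·3)=-5261/13581, b=Δ3−h3·(2M3+M4)/6=1418/503
seg 4: a=5, c=M4/2=-1530/503, d=(M5−M4)/(6·1)=510/503, b=Δ4−h4·(2M4+M5)/6=-2501/503
t_q=41/4 → seg 4, τ=1/4; S=5+-2501/503·τ+-1530/503·τ²+510/503·τ³=57667/16096

  seg 0: a=3 b=-453/503 c=0 d=-25/1006
  seg 1: a=1 b=-603/503 c=-75/503 d=125/1006
  seg 2: a=-1 b=-153/503 c=300/503 d=-229/13581
  seg 3: a=3 b=1418/503 c=671/1509 d=-5261/13581
  seg 4: a=5 b=-2501/503 c=-1530/503 d=510/503
S(41/4) = 57667/16096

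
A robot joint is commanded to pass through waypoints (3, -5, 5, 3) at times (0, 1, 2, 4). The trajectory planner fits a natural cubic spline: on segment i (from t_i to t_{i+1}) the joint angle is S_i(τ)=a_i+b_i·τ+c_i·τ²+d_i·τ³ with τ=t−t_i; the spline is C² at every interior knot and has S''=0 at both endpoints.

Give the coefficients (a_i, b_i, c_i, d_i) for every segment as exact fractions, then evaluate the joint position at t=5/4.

  seg 0: a=3 b=-303/23 c=0 d=119/23
  seg 1: a=-5 b=54/23 c=357/23 d=-181/23
  seg 2: a=5 b=225/23 c=-186/23 d=31/23
S(5/4) = -5249/1472

Δ: Δ0=-8, Δ1=10, Δ2=-1
row 1: diag=4, rhs=108; c'=1/4, d'=27
row 2: denom=6−1·1/4=23/4; d'=(-66−1·27)/(23/4)=-372/23
back: M2=-372/23
back: M1=27−1/4·-372/23=714/23
M: M0=0, M1=714/23, M2=-372/23, M3=0
seg 0: a=3, c=M0/2=0, d=(M1−M0)/(6·1)=119/23, b=Δ0−h0·(2M0+M1)/6=-303/23
seg 1: a=-5, c=M1/2=357/23, d=(M2−M1)/(6·1)=-181/23, b=Δ1−h1·(2M1+M2)/6=54/23
seg 2: a=5, c=M2/2=-186/23, d=(M3−M2)/(6·2)=31/23, b=Δ2−h2·(2M2+M3)/6=225/23
t_q=5/4 → seg 1, τ=1/4; S=-5+54/23·τ+357/23·τ²+-181/23·τ³=-5249/1472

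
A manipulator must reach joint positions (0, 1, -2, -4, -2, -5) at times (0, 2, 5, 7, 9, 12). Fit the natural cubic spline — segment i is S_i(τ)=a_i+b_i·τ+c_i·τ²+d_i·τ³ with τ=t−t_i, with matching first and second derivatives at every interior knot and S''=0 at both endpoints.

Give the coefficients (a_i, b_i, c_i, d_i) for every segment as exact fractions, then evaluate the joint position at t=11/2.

  seg 0: a=0 b=285/362 c=0 d=-13/181
  seg 1: a=1 b=-27/362 c=-78/181 d=133/3258
  seg 2: a=-2 b=-282/181 c=-23/362 d=31/181
  seg 3: a=-4 b=44/181 c=349/362 d=-53/181
  seg 4: a=-2 b=106/181 c=-287/362 d=287/3258
S(11/2) = -502/181

Δ: Δ0=1/2, Δ1=-1, Δ2=-1, Δ3=1, Δ4=-1
row 1: diag=10, rhs=-9; c'=3/10, d'=-9/10
row 2: denom=10−3·3/10=91/10; d'=(0−3·-9/10)/(91/10)=27/91
row 3: denom=8−2·20/91=688/91; d'=(12−2·27/91)/(688/91)=519/344
row 4: denom=10−2·91/344=1629/172; d'=(-12−2·519/344)/(1629/172)=-287/181
back: M4=-287/181
back: M3=519/344−91/344·-287/181=349/181
back: M2=27/91−20/91·349/181=-23/181
back: M1=-9/10−3/10·-23/181=-156/181
M: M0=0, M1=-156/181, M2=-23/181, M3=349/181, M4=-287/181, M5=0
seg 0: a=0, c=M0/2=0, d=(M1−M0)/(6·2)=-13/181, b=Δ0−h0·(2M0+M1)/6=285/362
seg 1: a=1, c=M1/2=-78/181, d=(M2−M1)/(6·3)=133/3258, b=Δ1−h1·(2M1+M2)/6=-27/362
seg 2: a=-2, c=M2/2=-23/362, d=(M3−M2)/(6·2)=31/181, b=Δ2−h2·(2M2+M3)/6=-282/181
seg 3: a=-4, c=M3/2=349/362, d=(M4−M3)/(6·2)=-53/181, b=Δ3−h3·(2M3+M4)/6=44/181
seg 4: a=-2, c=M4/2=-287/362, d=(M5−M4)/(6·3)=287/3258, b=Δ4−h4·(2M4+M5)/6=106/181
t_q=11/2 → seg 2, τ=1/2; S=-2+-282/181·τ+-23/362·τ²+31/181·τ³=-502/181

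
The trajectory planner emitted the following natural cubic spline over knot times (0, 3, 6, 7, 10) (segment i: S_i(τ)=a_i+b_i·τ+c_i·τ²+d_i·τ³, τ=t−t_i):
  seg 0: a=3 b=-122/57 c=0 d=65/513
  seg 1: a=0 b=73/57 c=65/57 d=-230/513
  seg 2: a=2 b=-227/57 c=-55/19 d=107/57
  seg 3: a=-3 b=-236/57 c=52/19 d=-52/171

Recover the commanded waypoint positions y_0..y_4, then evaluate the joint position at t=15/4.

y_0=3 y_1=0 y_2=2 y_3=-3 y_4=1
S(15/4) = 859/608

y_0 = S_0(0) = a_0 = 3
y_1 = S_1(0) = a_1 = 0
y_2 = S_2(0) = a_2 = 2
y_3 = S_3(0) = a_3 = -3
y_4 = S_3(3) = 1
t_q=15/4 is in segment 1 (τ=3/4); S_1(τ)=859/608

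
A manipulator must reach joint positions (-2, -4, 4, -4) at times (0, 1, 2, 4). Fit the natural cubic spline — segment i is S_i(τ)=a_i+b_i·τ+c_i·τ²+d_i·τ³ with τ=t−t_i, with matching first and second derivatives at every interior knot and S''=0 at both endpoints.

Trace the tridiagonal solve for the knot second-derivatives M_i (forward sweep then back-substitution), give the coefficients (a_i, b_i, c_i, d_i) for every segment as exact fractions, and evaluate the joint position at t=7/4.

  seg 0: a=-2 b=-118/23 c=0 d=72/23
  seg 1: a=-4 b=98/23 c=216/23 d=-130/23
  seg 2: a=4 b=140/23 c=-174/23 d=29/23
S(7/4) = 67/32

Δ: Δ0=-2, Δ1=8, Δ2=-4
row 1: diag=4, rhs=60; c'=1/4, d'=15
row 2: denom=6−1·1/4=23/4; d'=(-72−1·15)/(23/4)=-348/23
back: M2=-348/23
back: M1=15−1/4·-348/23=432/23
M: M0=0, M1=432/23, M2=-348/23, M3=0
seg 0: a=-2, c=M0/2=0, d=(M1−M0)/(6·1)=72/23, b=Δ0−h0·(2M0+M1)/6=-118/23
seg 1: a=-4, c=M1/2=216/23, d=(M2−M1)/(6·1)=-130/23, b=Δ1−h1·(2M1+M2)/6=98/23
seg 2: a=4, c=M2/2=-174/23, d=(M3−M2)/(6·2)=29/23, b=Δ2−h2·(2M2+M3)/6=140/23
t_q=7/4 → seg 1, τ=3/4; S=-4+98/23·τ+216/23·τ²+-130/23·τ³=67/32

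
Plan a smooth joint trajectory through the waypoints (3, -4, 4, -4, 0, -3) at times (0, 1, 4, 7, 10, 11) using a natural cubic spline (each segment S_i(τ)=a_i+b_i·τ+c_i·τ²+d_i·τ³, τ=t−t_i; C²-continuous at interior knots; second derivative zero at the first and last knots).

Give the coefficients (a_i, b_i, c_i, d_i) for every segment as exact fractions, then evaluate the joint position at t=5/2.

  seg 0: a=3 b=-2864/333 c=0 d=533/333
  seg 1: a=-4 b=-1265/333 c=533/111 d=-2644/2997
  seg 2: a=4 b=397/333 c=-1045/333 d=50/81
  seg 3: a=-4 b=-323/333 c=805/333 d=-1648/2997
  seg 4: a=0 b=-437/333 c=-281/111 d=281/333
S(5/2) = -277/148

Δ: Δ0=-7, Δ1=8/3, Δ2=-8/3, Δ3=4/3, Δ4=-3
row 1: diag=8, rhs=58; c'=3/8, d'=29/4
row 2: denom=12−3·3/8=87/8; d'=(-32−3·29/4)/(87/8)=-430/87
row 3: denom=12−3·8/29=324/29; d'=(24−3·-430/87)/(324/29)=563/162
row 4: denom=8−3·29/108=259/36; d'=(-26−3·563/162)/(259/36)=-562/111
back: M4=-562/111
back: M3=563/162−29/108·-562/111=1610/333
back: M2=-430/87−8/29·1610/333=-2090/333
back: M1=29/4−3/8·-2090/333=1066/111
M: M0=0, M1=1066/111, M2=-2090/333, M3=1610/333, M4=-562/111, M5=0
seg 0: a=3, c=M0/2=0, d=(M1−M0)/(6·1)=533/333, b=Δ0−h0·(2M0+M1)/6=-2864/333
seg 1: a=-4, c=M1/2=533/111, d=(M2−M1)/(6·3)=-2644/2997, b=Δ1−h1·(2M1+M2)/6=-1265/333
seg 2: a=4, c=M2/2=-1045/333, d=(M3−M2)/(6·3)=50/81, b=Δ2−h2·(2M2+M3)/6=397/333
seg 3: a=-4, c=M3/2=805/333, d=(M4−M3)/(6·3)=-1648/2997, b=Δ3−h3·(2M3+M4)/6=-323/333
seg 4: a=0, c=M4/2=-281/111, d=(M5−M4)/(6·1)=281/333, b=Δ4−h4·(2M4+M5)/6=-437/333
t_q=5/2 → seg 1, τ=3/2; S=-4+-1265/333·τ+533/111·τ²+-2644/2997·τ³=-277/148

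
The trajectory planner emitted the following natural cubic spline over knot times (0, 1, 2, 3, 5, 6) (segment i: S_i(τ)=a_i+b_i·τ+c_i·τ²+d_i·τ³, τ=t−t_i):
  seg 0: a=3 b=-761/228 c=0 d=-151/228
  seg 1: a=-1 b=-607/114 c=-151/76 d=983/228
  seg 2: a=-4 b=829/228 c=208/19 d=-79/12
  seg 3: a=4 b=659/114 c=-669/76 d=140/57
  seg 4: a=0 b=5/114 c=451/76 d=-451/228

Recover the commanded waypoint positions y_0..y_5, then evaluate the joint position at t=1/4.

y_0=3 y_1=-1 y_2=-4 y_3=4 y_4=0 y_5=4
S(1/4) = 10483/4864

y_0 = S_0(0) = a_0 = 3
y_1 = S_1(0) = a_1 = -1
y_2 = S_2(0) = a_2 = -4
y_3 = S_3(0) = a_3 = 4
y_4 = S_4(0) = a_4 = 0
y_5 = S_4(1) = 4
t_q=1/4 is in segment 0 (τ=1/4); S_0(τ)=10483/4864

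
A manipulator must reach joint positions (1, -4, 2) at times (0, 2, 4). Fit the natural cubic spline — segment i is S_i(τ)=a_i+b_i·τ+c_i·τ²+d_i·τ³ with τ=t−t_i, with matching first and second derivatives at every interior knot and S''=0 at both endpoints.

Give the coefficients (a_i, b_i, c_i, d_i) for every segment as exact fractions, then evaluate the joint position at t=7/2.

  seg 0: a=1 b=-31/8 c=0 d=11/32
  seg 1: a=-4 b=1/4 c=33/16 d=-11/32
S(7/2) = -37/256

Δ: Δ0=-5/2, Δ1=3
row 1: diag=8, rhs=33; c'=1/4, d'=33/8
back: M1=33/8
M: M0=0, M1=33/8, M2=0
seg 0: a=1, c=M0/2=0, d=(M1−M0)/(6·2)=11/32, b=Δ0−h0·(2M0+M1)/6=-31/8
seg 1: a=-4, c=M1/2=33/16, d=(M2−M1)/(6·2)=-11/32, b=Δ1−h1·(2M1+M2)/6=1/4
t_q=7/2 → seg 1, τ=3/2; S=-4+1/4·τ+33/16·τ²+-11/32·τ³=-37/256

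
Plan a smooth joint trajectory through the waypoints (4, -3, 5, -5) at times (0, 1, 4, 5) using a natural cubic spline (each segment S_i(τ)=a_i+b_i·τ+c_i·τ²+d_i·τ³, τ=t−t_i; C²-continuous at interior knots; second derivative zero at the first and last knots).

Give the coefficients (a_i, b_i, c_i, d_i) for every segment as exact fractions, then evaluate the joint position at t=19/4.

  seg 0: a=4 b=-1501/165 c=0 d=346/165
  seg 1: a=-3 b=-463/165 c=346/55 d=-67/45
  seg 2: a=5 b=-868/165 c=-391/55 d=391/165
S(19/4) = -1369/704

Δ: Δ0=-7, Δ1=8/3, Δ2=-10
row 1: diag=8, rhs=58; c'=3/8, d'=29/4
row 2: denom=8−3·3/8=55/8; d'=(-76−3·29/4)/(55/8)=-782/55
back: M2=-782/55
back: M1=29/4−3/8·-782/55=692/55
M: M0=0, M1=692/55, M2=-782/55, M3=0
seg 0: a=4, c=M0/2=0, d=(M1−M0)/(6·1)=346/165, b=Δ0−h0·(2M0+M1)/6=-1501/165
seg 1: a=-3, c=M1/2=346/55, d=(M2−M1)/(6·3)=-67/45, b=Δ1−h1·(2M1+M2)/6=-463/165
seg 2: a=5, c=M2/2=-391/55, d=(M3−M2)/(6·1)=391/165, b=Δ2−h2·(2M2+M3)/6=-868/165
t_q=19/4 → seg 2, τ=3/4; S=5+-868/165·τ+-391/55·τ²+391/165·τ³=-1369/704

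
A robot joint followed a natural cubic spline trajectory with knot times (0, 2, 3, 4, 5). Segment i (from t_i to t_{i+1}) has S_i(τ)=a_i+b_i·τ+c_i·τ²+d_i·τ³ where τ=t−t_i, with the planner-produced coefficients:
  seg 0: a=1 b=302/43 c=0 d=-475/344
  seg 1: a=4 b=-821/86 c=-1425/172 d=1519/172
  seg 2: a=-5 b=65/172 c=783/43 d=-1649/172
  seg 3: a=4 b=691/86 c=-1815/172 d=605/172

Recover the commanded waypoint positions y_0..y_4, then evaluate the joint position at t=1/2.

y_0 = S_0(0) = a_0 = 1
y_1 = S_1(0) = a_1 = 4
y_2 = S_2(0) = a_2 = -5
y_3 = S_3(0) = a_3 = 4
y_4 = S_3(1) = 5
t_q=1/2 is in segment 0 (τ=1/2); S_0(τ)=11941/2752

y_0=1 y_1=4 y_2=-5 y_3=4 y_4=5
S(1/2) = 11941/2752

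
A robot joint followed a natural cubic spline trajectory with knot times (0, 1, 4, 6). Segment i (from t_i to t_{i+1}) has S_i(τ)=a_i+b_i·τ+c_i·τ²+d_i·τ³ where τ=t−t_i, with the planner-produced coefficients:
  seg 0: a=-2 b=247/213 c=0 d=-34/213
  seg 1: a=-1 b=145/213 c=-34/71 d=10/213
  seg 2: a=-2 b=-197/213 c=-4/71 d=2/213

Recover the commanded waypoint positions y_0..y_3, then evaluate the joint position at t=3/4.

y_0 = S_0(0) = a_0 = -2
y_1 = S_1(0) = a_1 = -1
y_2 = S_2(0) = a_2 = -2
y_3 = S_2(2) = -4
t_q=3/4 is in segment 0 (τ=3/4); S_0(τ)=-2721/2272

y_0=-2 y_1=-1 y_2=-2 y_3=-4
S(3/4) = -2721/2272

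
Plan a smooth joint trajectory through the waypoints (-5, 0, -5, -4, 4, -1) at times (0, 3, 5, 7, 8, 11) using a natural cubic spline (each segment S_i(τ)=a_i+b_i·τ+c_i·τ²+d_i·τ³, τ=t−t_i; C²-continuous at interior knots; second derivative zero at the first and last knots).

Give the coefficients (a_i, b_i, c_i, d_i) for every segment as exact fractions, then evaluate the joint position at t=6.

Δ: Δ0=5/3, Δ1=-5/2, Δ2=1/2, Δ3=8, Δ4=-5/3
row 1: diag=10, rhs=-25; c'=1/5, d'=-5/2
row 2: denom=8−2·1/5=38/5; d'=(18−2·-5/2)/(38/5)=115/38
row 3: denom=6−2·5/19=104/19; d'=(45−2·115/38)/(104/19)=185/26
row 4: denom=8−1·19/104=813/104; d'=(-58−1·185/26)/(813/104)=-6772/813
back: M4=-6772/813
back: M3=185/26−19/104·-6772/813=7022/813
back: M2=115/38−5/19·7022/813=1225/1626
back: M1=-5/2−1/5·1225/1626=-2155/813
M: M0=0, M1=-2155/813, M2=1225/1626, M3=7022/813, M4=-6772/813, M5=0
seg 0: a=-5, c=M0/2=0, d=(M1−M0)/(6·3)=-2155/14634, b=Δ0−h0·(2M0+M1)/6=4865/1626
seg 1: a=0, c=M1/2=-2155/1626, d=(M2−M1)/(6·2)=615/2168, b=Δ1−h1·(2M1+M2)/6=-800/813
seg 2: a=-5, c=M2/2=1225/3252, d=(M3−M2)/(6·2)=4273/6504, b=Δ2−h2·(2M2+M3)/6=-4685/1626
seg 3: a=-4, c=M3/2=3511/813, d=(M4−M3)/(6·1)=-2299/813, b=Δ3−h3·(2M3+M4)/6=1764/271
seg 4: a=4, c=M4/2=-3386/813, d=(M5−M4)/(6·3)=3386/7317, b=Δ4−h4·(2M4+M5)/6=5417/813
t_q=6 → seg 2, τ=1; S=-5+-4685/1626·τ+1225/3252·τ²+4273/6504·τ³=-44537/6504

  seg 0: a=-5 b=4865/1626 c=0 d=-2155/14634
  seg 1: a=0 b=-800/813 c=-2155/1626 d=615/2168
  seg 2: a=-5 b=-4685/1626 c=1225/3252 d=4273/6504
  seg 3: a=-4 b=1764/271 c=3511/813 d=-2299/813
  seg 4: a=4 b=5417/813 c=-3386/813 d=3386/7317
S(6) = -44537/6504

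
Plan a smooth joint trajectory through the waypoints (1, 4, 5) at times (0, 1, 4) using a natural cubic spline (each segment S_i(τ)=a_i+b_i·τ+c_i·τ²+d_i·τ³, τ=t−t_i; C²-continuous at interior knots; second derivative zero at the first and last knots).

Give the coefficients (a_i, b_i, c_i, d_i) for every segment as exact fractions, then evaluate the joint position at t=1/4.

  seg 0: a=1 b=10/3 c=0 d=-1/3
  seg 1: a=4 b=7/3 c=-1 d=1/9
S(1/4) = 117/64

Δ: Δ0=3, Δ1=1/3
row 1: diag=8, rhs=-16; c'=3/8, d'=-2
back: M1=-2
M: M0=0, M1=-2, M2=0
seg 0: a=1, c=M0/2=0, d=(M1−M0)/(6·1)=-1/3, b=Δ0−h0·(2M0+M1)/6=10/3
seg 1: a=4, c=M1/2=-1, d=(M2−M1)/(6·3)=1/9, b=Δ1−h1·(2M1+M2)/6=7/3
t_q=1/4 → seg 0, τ=1/4; S=1+10/3·τ+0·τ²+-1/3·τ³=117/64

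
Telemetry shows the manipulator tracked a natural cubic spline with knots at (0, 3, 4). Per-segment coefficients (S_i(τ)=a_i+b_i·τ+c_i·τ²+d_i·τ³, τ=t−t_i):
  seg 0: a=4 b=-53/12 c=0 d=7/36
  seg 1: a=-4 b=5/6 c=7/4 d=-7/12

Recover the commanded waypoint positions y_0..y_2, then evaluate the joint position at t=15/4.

y_0 = S_0(0) = a_0 = 4
y_1 = S_1(0) = a_1 = -4
y_2 = S_1(1) = -2
t_q=15/4 is in segment 1 (τ=3/4); S_1(τ)=-675/256

y_0=4 y_1=-4 y_2=-2
S(15/4) = -675/256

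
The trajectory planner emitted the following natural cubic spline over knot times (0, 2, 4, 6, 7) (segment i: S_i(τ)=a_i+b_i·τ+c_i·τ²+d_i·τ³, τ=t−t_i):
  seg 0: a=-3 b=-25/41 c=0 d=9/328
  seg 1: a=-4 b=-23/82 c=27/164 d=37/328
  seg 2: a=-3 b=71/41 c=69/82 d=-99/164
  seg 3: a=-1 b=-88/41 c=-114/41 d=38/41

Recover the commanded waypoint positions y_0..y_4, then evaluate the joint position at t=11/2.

y_0 = S_0(0) = a_0 = -3
y_1 = S_1(0) = a_1 = -4
y_2 = S_2(0) = a_2 = -3
y_3 = S_3(0) = a_3 = -1
y_4 = S_3(1) = -5
t_q=11/2 is in segment 2 (τ=3/2); S_2(τ)=-717/1312

y_0=-3 y_1=-4 y_2=-3 y_3=-1 y_4=-5
S(11/2) = -717/1312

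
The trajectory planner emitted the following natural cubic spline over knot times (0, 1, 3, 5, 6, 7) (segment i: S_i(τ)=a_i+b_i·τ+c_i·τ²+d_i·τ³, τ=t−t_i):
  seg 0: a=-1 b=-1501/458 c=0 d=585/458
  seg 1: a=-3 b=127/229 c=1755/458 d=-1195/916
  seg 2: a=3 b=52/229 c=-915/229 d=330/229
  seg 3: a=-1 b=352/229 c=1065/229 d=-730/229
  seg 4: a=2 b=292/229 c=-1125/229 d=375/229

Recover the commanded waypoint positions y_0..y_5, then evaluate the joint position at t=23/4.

y_0 = S_0(0) = a_0 = -1
y_1 = S_1(0) = a_1 = -3
y_2 = S_2(0) = a_2 = 3
y_3 = S_3(0) = a_3 = -1
y_4 = S_4(0) = a_4 = 2
y_5 = S_4(1) = 0
t_q=23/4 is in segment 3 (τ=3/4); S_3(τ)=10435/7328

y_0=-1 y_1=-3 y_2=3 y_3=-1 y_4=2 y_5=0
S(23/4) = 10435/7328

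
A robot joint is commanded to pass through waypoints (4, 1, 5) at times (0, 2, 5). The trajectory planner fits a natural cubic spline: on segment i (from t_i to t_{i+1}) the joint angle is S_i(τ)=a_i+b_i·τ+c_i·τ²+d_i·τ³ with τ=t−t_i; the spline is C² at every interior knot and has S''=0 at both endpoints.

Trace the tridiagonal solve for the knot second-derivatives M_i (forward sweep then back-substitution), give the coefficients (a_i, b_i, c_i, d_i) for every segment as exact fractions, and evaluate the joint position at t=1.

Δ: Δ0=-3/2, Δ1=4/3
row 1: diag=10, rhs=17; c'=3/10, d'=17/10
back: M1=17/10
M: M0=0, M1=17/10, M2=0
seg 0: a=4, c=M0/2=0, d=(M1−M0)/(6·2)=17/120, b=Δ0−h0·(2M0+M1)/6=-31/15
seg 1: a=1, c=M1/2=17/20, d=(M2−M1)/(6·3)=-17/180, b=Δ1−h1·(2M1+M2)/6=-11/30
t_q=1 → seg 0, τ=1; S=4+-31/15·τ+0·τ²+17/120·τ³=83/40

  seg 0: a=4 b=-31/15 c=0 d=17/120
  seg 1: a=1 b=-11/30 c=17/20 d=-17/180
S(1) = 83/40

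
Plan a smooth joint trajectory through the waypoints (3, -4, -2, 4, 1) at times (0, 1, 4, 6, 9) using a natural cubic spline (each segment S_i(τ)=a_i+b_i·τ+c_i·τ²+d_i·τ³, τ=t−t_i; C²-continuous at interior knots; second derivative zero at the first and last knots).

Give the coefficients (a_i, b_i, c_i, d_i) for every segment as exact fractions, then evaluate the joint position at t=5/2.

Δ: Δ0=-7, Δ1=2/3, Δ2=3, Δ3=-1
row 1: diag=8, rhs=46; c'=3/8, d'=23/4
row 2: denom=10−3·3/8=71/8; d'=(14−3·23/4)/(71/8)=-26/71
row 3: denom=10−2·16/71=678/71; d'=(-24−2·-26/71)/(678/71)=-826/339
back: M3=-826/339
back: M2=-26/71−16/71·-826/339=62/339
back: M1=23/4−3/8·62/339=642/113
M: M0=0, M1=642/113, M2=62/339, M3=-826/339, M4=0
seg 0: a=3, c=M0/2=0, d=(M1−M0)/(6·1)=107/113, b=Δ0−h0·(2M0+M1)/6=-898/113
seg 1: a=-4, c=M1/2=321/113, d=(M2−M1)/(6·3)=-932/3051, b=Δ1−h1·(2M1+M2)/6=-577/113
seg 2: a=-2, c=M2/2=31/339, d=(M3−M2)/(6·2)=-74/339, b=Δ2−h2·(2M2+M3)/6=417/113
seg 3: a=4, c=M3/2=-413/339, d=(M4−M3)/(6·3)=413/3051, b=Δ3−h3·(2M3+M4)/6=487/339
t_q=5/2 → seg 1, τ=3/2; S=-4+-577/113·τ+321/113·τ²+-932/3051·τ³=-2847/452

  seg 0: a=3 b=-898/113 c=0 d=107/113
  seg 1: a=-4 b=-577/113 c=321/113 d=-932/3051
  seg 2: a=-2 b=417/113 c=31/339 d=-74/339
  seg 3: a=4 b=487/339 c=-413/339 d=413/3051
S(5/2) = -2847/452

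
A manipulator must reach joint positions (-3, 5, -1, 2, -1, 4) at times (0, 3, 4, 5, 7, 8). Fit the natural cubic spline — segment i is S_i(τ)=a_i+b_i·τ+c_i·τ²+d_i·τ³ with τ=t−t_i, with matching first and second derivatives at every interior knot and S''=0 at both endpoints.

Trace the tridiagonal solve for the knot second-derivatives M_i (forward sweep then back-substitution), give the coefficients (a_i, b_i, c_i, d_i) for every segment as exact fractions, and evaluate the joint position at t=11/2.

  seg 0: a=-3 b=5005/708 c=0 d=-1039/2124
  seg 1: a=5 b=-2173/354 c=-1039/236 d=3215/708
  seg 2: a=-1 b=-935/708 c=544/59 d=-3469/708
  seg 3: a=2 b=857/354 c=-1293/236 d=2491/1416
  seg 4: a=-1 b=286/177 c=599/118 d=-599/354
S(11/2) = 7781/3776

Δ: Δ0=8/3, Δ1=-6, Δ2=3, Δ3=-3/2, Δ4=5
row 1: diag=8, rhs=-52; c'=1/8, d'=-13/2
row 2: denom=4−1·1/8=31/8; d'=(54−1·-13/2)/(31/8)=484/31
row 3: denom=6−1·8/31=178/31; d'=(-27−1·484/31)/(178/31)=-1321/178
row 4: denom=6−2·31/89=472/89; d'=(39−2·-1321/178)/(472/89)=599/59
back: M4=599/59
back: M3=-1321/178−31/89·599/59=-1293/118
back: M2=484/31−8/31·-1293/118=1088/59
back: M1=-13/2−1/8·1088/59=-1039/118
M: M0=0, M1=-1039/118, M2=1088/59, M3=-1293/118, M4=599/59, M5=0
seg 0: a=-3, c=M0/2=0, d=(M1−M0)/(6·3)=-1039/2124, b=Δ0−h0·(2M0+M1)/6=5005/708
seg 1: a=5, c=M1/2=-1039/236, d=(M2−M1)/(6·1)=3215/708, b=Δ1−h1·(2M1+M2)/6=-2173/354
seg 2: a=-1, c=M2/2=544/59, d=(M3−M2)/(6·1)=-3469/708, b=Δ2−h2·(2M2+M3)/6=-935/708
seg 3: a=2, c=M3/2=-1293/236, d=(M4−M3)/(6·2)=2491/1416, b=Δ3−h3·(2M3+M4)/6=857/354
seg 4: a=-1, c=M4/2=599/118, d=(M5−M4)/(6·1)=-599/354, b=Δ4−h4·(2M4+M5)/6=286/177
t_q=11/2 → seg 3, τ=1/2; S=2+857/354·τ+-1293/236·τ²+2491/1416·τ³=7781/3776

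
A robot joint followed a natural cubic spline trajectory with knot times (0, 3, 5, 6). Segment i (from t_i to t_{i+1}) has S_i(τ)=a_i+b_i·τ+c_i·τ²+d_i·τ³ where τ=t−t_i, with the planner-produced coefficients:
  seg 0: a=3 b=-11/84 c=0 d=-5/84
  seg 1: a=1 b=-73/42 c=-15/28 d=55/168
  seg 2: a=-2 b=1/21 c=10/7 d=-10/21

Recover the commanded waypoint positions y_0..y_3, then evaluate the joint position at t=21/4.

y_0=3 y_1=1 y_2=-2 y_3=-1
S(21/4) = -61/32

y_0 = S_0(0) = a_0 = 3
y_1 = S_1(0) = a_1 = 1
y_2 = S_2(0) = a_2 = -2
y_3 = S_2(1) = -1
t_q=21/4 is in segment 2 (τ=1/4); S_2(τ)=-61/32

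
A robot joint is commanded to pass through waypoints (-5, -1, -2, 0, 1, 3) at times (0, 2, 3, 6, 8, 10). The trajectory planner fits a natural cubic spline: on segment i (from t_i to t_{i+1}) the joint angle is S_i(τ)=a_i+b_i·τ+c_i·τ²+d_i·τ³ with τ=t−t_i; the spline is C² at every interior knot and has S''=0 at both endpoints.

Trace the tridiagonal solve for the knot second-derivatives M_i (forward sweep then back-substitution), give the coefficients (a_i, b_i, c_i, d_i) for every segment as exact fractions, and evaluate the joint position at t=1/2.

  seg 0: a=-5 b=2929/942 c=0 d=-1045/3768
  seg 1: a=-1 b=-103/471 c=-1045/628 d=1663/1884
  seg 2: a=-2 b=-1693/1884 c=309/314 d=-871/5652
  seg 3: a=0 b=398/471 c=-253/628 d=217/1884
  seg 4: a=1 b=290/471 c=181/628 d=-181/3768
S(1/2) = -34967/10048

Δ: Δ0=2, Δ1=-1, Δ2=2/3, Δ3=1/2, Δ4=1
row 1: diag=6, rhs=-18; c'=1/6, d'=-3
row 2: denom=8−1·1/6=47/6; d'=(10−1·-3)/(47/6)=78/47
row 3: denom=10−3·18/47=416/47; d'=(-1−3·78/47)/(416/47)=-281/416
row 4: denom=8−2·47/208=785/104; d'=(3−2·-281/416)/(785/104)=181/314
back: M4=181/314
back: M3=-281/416−47/208·181/314=-253/314
back: M2=78/47−18/47·-253/314=309/157
back: M1=-3−1/6·309/157=-1045/314
M: M0=0, M1=-1045/314, M2=309/157, M3=-253/314, M4=181/314, M5=0
seg 0: a=-5, c=M0/2=0, d=(M1−M0)/(6·2)=-1045/3768, b=Δ0−h0·(2M0+M1)/6=2929/942
seg 1: a=-1, c=M1/2=-1045/628, d=(M2−M1)/(6·1)=1663/1884, b=Δ1−h1·(2M1+M2)/6=-103/471
seg 2: a=-2, c=M2/2=309/314, d=(M3−M2)/(6·3)=-871/5652, b=Δ2−h2·(2M2+M3)/6=-1693/1884
seg 3: a=0, c=M3/2=-253/628, d=(M4−M3)/(6·2)=217/1884, b=Δ3−h3·(2M3+M4)/6=398/471
seg 4: a=1, c=M4/2=181/628, d=(M5−M4)/(6·2)=-181/3768, b=Δ4−h4·(2M4+M5)/6=290/471
t_q=1/2 → seg 0, τ=1/2; S=-5+2929/942·τ+0·τ²+-1045/3768·τ³=-34967/10048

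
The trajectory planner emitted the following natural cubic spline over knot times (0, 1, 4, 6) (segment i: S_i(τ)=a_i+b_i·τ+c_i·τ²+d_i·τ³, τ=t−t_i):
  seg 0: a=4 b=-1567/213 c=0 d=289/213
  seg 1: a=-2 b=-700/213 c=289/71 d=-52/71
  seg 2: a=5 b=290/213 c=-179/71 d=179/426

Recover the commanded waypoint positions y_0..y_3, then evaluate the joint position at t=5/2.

y_0 = S_0(0) = a_0 = 4
y_1 = S_1(0) = a_1 = -2
y_2 = S_2(0) = a_2 = 5
y_3 = S_2(2) = 1
t_q=5/2 is in segment 1 (τ=3/2); S_1(τ)=-69/284

y_0=4 y_1=-2 y_2=5 y_3=1
S(5/2) = -69/284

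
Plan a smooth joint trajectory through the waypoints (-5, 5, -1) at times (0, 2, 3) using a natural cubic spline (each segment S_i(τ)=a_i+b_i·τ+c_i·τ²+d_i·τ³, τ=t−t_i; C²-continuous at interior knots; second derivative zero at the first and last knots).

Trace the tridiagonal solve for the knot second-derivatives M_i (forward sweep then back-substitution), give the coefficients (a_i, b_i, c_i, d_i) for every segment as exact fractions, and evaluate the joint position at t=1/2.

Δ: Δ0=5, Δ1=-6
row 1: diag=6, rhs=-66; c'=1/6, d'=-11
back: M1=-11
M: M0=0, M1=-11, M2=0
seg 0: a=-5, c=M0/2=0, d=(M1−M0)/(6·2)=-11/12, b=Δ0−h0·(2M0+M1)/6=26/3
seg 1: a=5, c=M1/2=-11/2, d=(M2−M1)/(6·1)=11/6, b=Δ1−h1·(2M1+M2)/6=-7/3
t_q=1/2 → seg 0, τ=1/2; S=-5+26/3·τ+0·τ²+-11/12·τ³=-25/32

  seg 0: a=-5 b=26/3 c=0 d=-11/12
  seg 1: a=5 b=-7/3 c=-11/2 d=11/6
S(1/2) = -25/32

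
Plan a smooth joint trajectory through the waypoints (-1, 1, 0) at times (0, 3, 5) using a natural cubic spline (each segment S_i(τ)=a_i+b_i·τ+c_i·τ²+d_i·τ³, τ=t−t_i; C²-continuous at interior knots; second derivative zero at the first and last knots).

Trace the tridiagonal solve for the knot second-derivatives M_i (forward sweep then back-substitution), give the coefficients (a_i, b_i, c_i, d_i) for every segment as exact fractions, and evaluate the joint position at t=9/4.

Δ: Δ0=2/3, Δ1=-1/2
row 1: diag=10, rhs=-7; c'=1/5, d'=-7/10
back: M1=-7/10
M: M0=0, M1=-7/10, M2=0
seg 0: a=-1, c=M0/2=0, d=(M1−M0)/(6·3)=-7/180, b=Δ0−h0·(2M0+M1)/6=61/60
seg 1: a=1, c=M1/2=-7/20, d=(M2−M1)/(6·2)=7/120, b=Δ1−h1·(2M1+M2)/6=-1/30
t_q=9/4 → seg 0, τ=9/4; S=-1+61/60·τ+0·τ²+-7/180·τ³=1081/1280

  seg 0: a=-1 b=61/60 c=0 d=-7/180
  seg 1: a=1 b=-1/30 c=-7/20 d=7/120
S(9/4) = 1081/1280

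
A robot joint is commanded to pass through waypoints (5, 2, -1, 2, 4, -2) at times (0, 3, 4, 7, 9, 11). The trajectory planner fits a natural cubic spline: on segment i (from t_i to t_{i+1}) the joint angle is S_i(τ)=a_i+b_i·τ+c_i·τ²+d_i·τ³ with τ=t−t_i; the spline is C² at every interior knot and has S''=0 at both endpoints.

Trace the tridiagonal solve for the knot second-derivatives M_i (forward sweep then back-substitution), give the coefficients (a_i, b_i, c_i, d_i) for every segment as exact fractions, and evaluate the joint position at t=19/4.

  seg 0: a=5 b=-1/27 c=0 d=-26/243
  seg 1: a=2 b=-79/27 c=-26/27 d=8/9
  seg 2: a=-1 b=-59/27 c=46/27 d=-52/243
  seg 3: a=2 b=61/27 c=-2/9 d=-11/54
  seg 4: a=4 b=-29/27 c=-13/9 d=13/54
S(19/4) = -85/48

Δ: Δ0=-1, Δ1=-3, Δ2=1, Δ3=1, Δ4=-3
row 1: diag=8, rhs=-12; c'=1/8, d'=-3/2
row 2: denom=8−1·1/8=63/8; d'=(24−1·-3/2)/(63/8)=68/21
row 3: denom=10−3·8/21=62/7; d'=(0−3·68/21)/(62/7)=-34/31
row 4: denom=8−2·7/31=234/31; d'=(-24−2·-34/31)/(234/31)=-26/9
back: M4=-26/9
back: M3=-34/31−7/31·-26/9=-4/9
back: M2=68/21−8/21·-4/9=92/27
back: M1=-3/2−1/8·92/27=-52/27
M: M0=0, M1=-52/27, M2=92/27, M3=-4/9, M4=-26/9, M5=0
seg 0: a=5, c=M0/2=0, d=(M1−M0)/(6·3)=-26/243, b=Δ0−h0·(2M0+M1)/6=-1/27
seg 1: a=2, c=M1/2=-26/27, d=(M2−M1)/(6·1)=8/9, b=Δ1−h1·(2M1+M2)/6=-79/27
seg 2: a=-1, c=M2/2=46/27, d=(M3−M2)/(6·3)=-52/243, b=Δ2−h2·(2M2+M3)/6=-59/27
seg 3: a=2, c=M3/2=-2/9, d=(M4−M3)/(6·2)=-11/54, b=Δ3−h3·(2M3+M4)/6=61/27
seg 4: a=4, c=M4/2=-13/9, d=(M5−M4)/(6·2)=13/54, b=Δ4−h4·(2M4+M5)/6=-29/27
t_q=19/4 → seg 2, τ=3/4; S=-1+-59/27·τ+46/27·τ²+-52/243·τ³=-85/48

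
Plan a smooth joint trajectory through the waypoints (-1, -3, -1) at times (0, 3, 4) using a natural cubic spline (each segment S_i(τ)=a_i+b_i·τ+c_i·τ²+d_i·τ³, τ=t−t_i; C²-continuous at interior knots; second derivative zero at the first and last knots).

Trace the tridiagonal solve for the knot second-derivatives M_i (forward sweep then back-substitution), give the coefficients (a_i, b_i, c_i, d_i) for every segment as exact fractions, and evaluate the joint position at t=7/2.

Δ: Δ0=-2/3, Δ1=2
row 1: diag=8, rhs=16; c'=1/8, d'=2
back: M1=2
M: M0=0, M1=2, M2=0
seg 0: a=-1, c=M0/2=0, d=(M1−M0)/(6·3)=1/9, b=Δ0−h0·(2M0+M1)/6=-5/3
seg 1: a=-3, c=M1/2=1, d=(M2−M1)/(6·1)=-1/3, b=Δ1−h1·(2M1+M2)/6=4/3
t_q=7/2 → seg 1, τ=1/2; S=-3+4/3·τ+1·τ²+-1/3·τ³=-17/8

  seg 0: a=-1 b=-5/3 c=0 d=1/9
  seg 1: a=-3 b=4/3 c=1 d=-1/3
S(7/2) = -17/8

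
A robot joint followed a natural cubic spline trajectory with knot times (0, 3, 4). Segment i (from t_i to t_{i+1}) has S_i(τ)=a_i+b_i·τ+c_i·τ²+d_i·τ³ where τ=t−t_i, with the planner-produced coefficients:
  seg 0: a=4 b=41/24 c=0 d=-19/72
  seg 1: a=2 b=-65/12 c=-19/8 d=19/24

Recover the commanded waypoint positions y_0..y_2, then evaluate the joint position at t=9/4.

y_0 = S_0(0) = a_0 = 4
y_1 = S_1(0) = a_1 = 2
y_2 = S_1(1) = -5
t_q=9/4 is in segment 0 (τ=9/4); S_0(τ)=2477/512

y_0=4 y_1=2 y_2=-5
S(9/4) = 2477/512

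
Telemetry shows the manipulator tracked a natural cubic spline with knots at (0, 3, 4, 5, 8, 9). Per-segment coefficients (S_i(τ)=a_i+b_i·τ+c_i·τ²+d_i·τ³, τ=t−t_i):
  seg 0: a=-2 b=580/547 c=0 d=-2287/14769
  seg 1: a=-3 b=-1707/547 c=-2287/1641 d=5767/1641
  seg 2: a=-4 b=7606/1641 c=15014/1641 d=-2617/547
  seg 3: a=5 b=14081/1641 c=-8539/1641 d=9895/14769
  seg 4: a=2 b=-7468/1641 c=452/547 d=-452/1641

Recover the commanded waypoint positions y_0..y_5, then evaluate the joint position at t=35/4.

y_0=-2 y_1=-3 y_2=-4 y_3=5 y_4=2 y_5=-2
S(35/4) = -9317/8752

y_0 = S_0(0) = a_0 = -2
y_1 = S_1(0) = a_1 = -3
y_2 = S_2(0) = a_2 = -4
y_3 = S_3(0) = a_3 = 5
y_4 = S_4(0) = a_4 = 2
y_5 = S_4(1) = -2
t_q=35/4 is in segment 4 (τ=3/4); S_4(τ)=-9317/8752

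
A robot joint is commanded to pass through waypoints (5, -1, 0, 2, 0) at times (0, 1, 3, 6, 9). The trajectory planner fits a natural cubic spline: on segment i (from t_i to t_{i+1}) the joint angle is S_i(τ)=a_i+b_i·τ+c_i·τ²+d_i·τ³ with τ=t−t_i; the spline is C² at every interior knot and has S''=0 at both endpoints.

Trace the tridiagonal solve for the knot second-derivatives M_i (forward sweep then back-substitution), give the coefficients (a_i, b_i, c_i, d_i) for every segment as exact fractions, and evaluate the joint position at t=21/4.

  seg 0: a=5 b=-2945/412 c=0 d=473/412
  seg 1: a=-1 b=-763/206 c=1419/412 d=-553/824
  seg 2: a=0 b=208/103 c=-60/103 d=122/2781
  seg 3: a=2 b=-30/103 c=-58/309 d=58/2781
S(21/4) = 6903/3296

Δ: Δ0=-6, Δ1=1/2, Δ2=2/3, Δ3=-2/3
row 1: diag=6, rhs=39; c'=1/3, d'=13/2
row 2: denom=10−2·1/3=28/3; d'=(1−2·13/2)/(28/3)=-9/7
row 3: denom=12−3·9/28=309/28; d'=(-8−3·-9/7)/(309/28)=-116/309
back: M3=-116/309
back: M2=-9/7−9/28·-116/309=-120/103
back: M1=13/2−1/3·-120/103=1419/206
M: M0=0, M1=1419/206, M2=-120/103, M3=-116/309, M4=0
seg 0: a=5, c=M0/2=0, d=(M1−M0)/(6·1)=473/412, b=Δ0−h0·(2M0+M1)/6=-2945/412
seg 1: a=-1, c=M1/2=1419/412, d=(M2−M1)/(6·2)=-553/824, b=Δ1−h1·(2M1+M2)/6=-763/206
seg 2: a=0, c=M2/2=-60/103, d=(M3−M2)/(6·3)=122/2781, b=Δ2−h2·(2M2+M3)/6=208/103
seg 3: a=2, c=M3/2=-58/309, d=(M4−M3)/(6·3)=58/2781, b=Δ3−h3·(2M3+M4)/6=-30/103
t_q=21/4 → seg 2, τ=9/4; S=0+208/103·τ+-60/103·τ²+122/2781·τ³=6903/3296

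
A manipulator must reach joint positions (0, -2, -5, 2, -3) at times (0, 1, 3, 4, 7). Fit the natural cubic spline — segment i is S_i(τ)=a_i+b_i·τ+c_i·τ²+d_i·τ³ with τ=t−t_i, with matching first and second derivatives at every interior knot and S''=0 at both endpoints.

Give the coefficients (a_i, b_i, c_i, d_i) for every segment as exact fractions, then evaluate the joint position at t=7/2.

Δ: Δ0=-2, Δ1=-3/2, Δ2=7, Δ3=-5/3
row 1: diag=6, rhs=3; c'=1/3, d'=1/2
row 2: denom=6−2·1/3=16/3; d'=(51−2·1/2)/(16/3)=75/8
row 3: denom=8−1·3/16=125/16; d'=(-52−1·75/8)/(125/16)=-982/125
back: M3=-982/125
back: M2=75/8−3/16·-982/125=1356/125
back: M1=1/2−1/3·1356/125=-779/250
M: M0=0, M1=-779/250, M2=1356/125, M3=-982/125, M4=0
seg 0: a=0, c=M0/2=0, d=(M1−M0)/(6·1)=-779/1500, b=Δ0−h0·(2M0+M1)/6=-2221/1500
seg 1: a=-2, c=M1/2=-779/500, d=(M2−M1)/(6·2)=3491/3000, b=Δ1−h1·(2M1+M2)/6=-2279/750
seg 2: a=-5, c=M2/2=678/125, d=(M3−M2)/(6·1)=-1169/375, b=Δ2−h2·(2M2+M3)/6=352/75
seg 3: a=2, c=M3/2=-491/125, d=(M4−M3)/(6·3)=491/1125, b=Δ3−h3·(2M3+M4)/6=2321/375
t_q=7/2 → seg 2, τ=1/2; S=-5+352/75·τ+678/125·τ²+-1169/375·τ³=-1687/1000

  seg 0: a=0 b=-2221/1500 c=0 d=-779/1500
  seg 1: a=-2 b=-2279/750 c=-779/500 d=3491/3000
  seg 2: a=-5 b=352/75 c=678/125 d=-1169/375
  seg 3: a=2 b=2321/375 c=-491/125 d=491/1125
S(7/2) = -1687/1000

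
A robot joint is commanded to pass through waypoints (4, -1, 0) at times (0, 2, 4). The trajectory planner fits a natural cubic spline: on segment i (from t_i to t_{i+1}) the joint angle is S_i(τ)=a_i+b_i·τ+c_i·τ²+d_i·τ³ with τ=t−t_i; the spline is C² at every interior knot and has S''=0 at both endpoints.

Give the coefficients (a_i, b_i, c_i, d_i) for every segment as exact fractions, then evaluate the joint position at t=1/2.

Δ: Δ0=-5/2, Δ1=1/2
row 1: diag=8, rhs=18; c'=1/4, d'=9/4
back: M1=9/4
M: M0=0, M1=9/4, M2=0
seg 0: a=4, c=M0/2=0, d=(M1−M0)/(6·2)=3/16, b=Δ0−h0·(2M0+M1)/6=-13/4
seg 1: a=-1, c=M1/2=9/8, d=(M2−M1)/(6·2)=-3/16, b=Δ1−h1·(2M1+M2)/6=-1
t_q=1/2 → seg 0, τ=1/2; S=4+-13/4·τ+0·τ²+3/16·τ³=307/128

  seg 0: a=4 b=-13/4 c=0 d=3/16
  seg 1: a=-1 b=-1 c=9/8 d=-3/16
S(1/2) = 307/128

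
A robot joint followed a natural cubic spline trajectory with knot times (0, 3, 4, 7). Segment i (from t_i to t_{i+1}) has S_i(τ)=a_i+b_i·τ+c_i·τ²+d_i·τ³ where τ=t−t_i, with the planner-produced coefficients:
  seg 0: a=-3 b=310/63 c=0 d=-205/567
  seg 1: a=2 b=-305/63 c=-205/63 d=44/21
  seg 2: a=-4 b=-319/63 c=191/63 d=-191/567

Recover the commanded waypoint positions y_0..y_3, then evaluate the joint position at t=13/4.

y_0=-3 y_1=2 y_2=-4 y_3=-1
S(13/4) = 13/21

y_0 = S_0(0) = a_0 = -3
y_1 = S_1(0) = a_1 = 2
y_2 = S_2(0) = a_2 = -4
y_3 = S_2(3) = -1
t_q=13/4 is in segment 1 (τ=1/4); S_1(τ)=13/21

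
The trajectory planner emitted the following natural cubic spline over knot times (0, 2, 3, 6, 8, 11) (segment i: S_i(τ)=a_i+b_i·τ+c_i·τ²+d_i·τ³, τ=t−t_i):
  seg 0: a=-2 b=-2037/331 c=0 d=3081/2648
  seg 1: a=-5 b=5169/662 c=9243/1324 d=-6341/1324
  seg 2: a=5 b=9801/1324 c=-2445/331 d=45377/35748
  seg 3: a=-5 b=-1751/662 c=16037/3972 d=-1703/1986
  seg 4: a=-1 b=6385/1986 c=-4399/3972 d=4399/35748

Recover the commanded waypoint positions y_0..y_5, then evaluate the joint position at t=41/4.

y_0=-2 y_1=-5 y_2=5 y_3=-5 y_4=-1 y_5=2
S(41/4) = 171905/84736

y_0 = S_0(0) = a_0 = -2
y_1 = S_1(0) = a_1 = -5
y_2 = S_2(0) = a_2 = 5
y_3 = S_3(0) = a_3 = -5
y_4 = S_4(0) = a_4 = -1
y_5 = S_4(3) = 2
t_q=41/4 is in segment 4 (τ=9/4); S_4(τ)=171905/84736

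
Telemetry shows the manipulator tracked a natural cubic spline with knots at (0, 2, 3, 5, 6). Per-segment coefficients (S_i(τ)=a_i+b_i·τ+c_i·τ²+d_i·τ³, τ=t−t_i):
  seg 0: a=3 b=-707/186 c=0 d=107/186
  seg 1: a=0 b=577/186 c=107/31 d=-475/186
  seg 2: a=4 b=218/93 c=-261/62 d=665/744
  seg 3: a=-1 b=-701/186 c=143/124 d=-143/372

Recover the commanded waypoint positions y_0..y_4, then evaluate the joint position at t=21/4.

y_0=3 y_1=0 y_2=4 y_3=-1 y_4=-4
S(21/4) = -14889/7936

y_0 = S_0(0) = a_0 = 3
y_1 = S_1(0) = a_1 = 0
y_2 = S_2(0) = a_2 = 4
y_3 = S_3(0) = a_3 = -1
y_4 = S_3(1) = -4
t_q=21/4 is in segment 3 (τ=1/4); S_3(τ)=-14889/7936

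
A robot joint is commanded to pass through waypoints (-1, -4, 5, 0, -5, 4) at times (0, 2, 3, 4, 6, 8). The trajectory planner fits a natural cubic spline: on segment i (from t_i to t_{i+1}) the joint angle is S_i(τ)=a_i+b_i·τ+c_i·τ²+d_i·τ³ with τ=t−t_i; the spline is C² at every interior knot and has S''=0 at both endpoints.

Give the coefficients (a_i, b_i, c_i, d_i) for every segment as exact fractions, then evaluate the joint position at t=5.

  seg 0: a=-1 b=-3109/482 c=0 d=1193/964
  seg 1: a=-4 b=4049/482 c=3579/482 d=-1645/241
  seg 2: a=5 b=1337/482 c=-6291/482 d=1272/241
  seg 3: a=0 b=-3613/482 c=1341/482 d=-137/964
  seg 4: a=-5 b=929/482 c=465/241 d=-155/482
S(5) = -4681/964

Δ: Δ0=-3/2, Δ1=9, Δ2=-5, Δ3=-5/2, Δ4=9/2
row 1: diag=6, rhs=63; c'=1/6, d'=21/2
row 2: denom=4−1·1/6=23/6; d'=(-84−1·21/2)/(23/6)=-567/23
row 3: denom=6−1·6/23=132/23; d'=(15−1·-567/23)/(132/23)=76/11
row 4: denom=8−2·23/66=241/33; d'=(42−2·76/11)/(241/33)=930/241
back: M4=930/241
back: M3=76/11−23/66·930/241=1341/241
back: M2=-567/23−6/23·1341/241=-6291/241
back: M1=21/2−1/6·-6291/241=3579/241
M: M0=0, M1=3579/241, M2=-6291/241, M3=1341/241, M4=930/241, M5=0
seg 0: a=-1, c=M0/2=0, d=(M1−M0)/(6·2)=1193/964, b=Δ0−h0·(2M0+M1)/6=-3109/482
seg 1: a=-4, c=M1/2=3579/482, d=(M2−M1)/(6·1)=-1645/241, b=Δ1−h1·(2M1+M2)/6=4049/482
seg 2: a=5, c=M2/2=-6291/482, d=(M3−M2)/(6·1)=1272/241, b=Δ2−h2·(2M2+M3)/6=1337/482
seg 3: a=0, c=M3/2=1341/482, d=(M4−M3)/(6·2)=-137/964, b=Δ3−h3·(2M3+M4)/6=-3613/482
seg 4: a=-5, c=M4/2=465/241, d=(M5−M4)/(6·2)=-155/482, b=Δ4−h4·(2M4+M5)/6=929/482
t_q=5 → seg 3, τ=1; S=0+-3613/482·τ+1341/482·τ²+-137/964·τ³=-4681/964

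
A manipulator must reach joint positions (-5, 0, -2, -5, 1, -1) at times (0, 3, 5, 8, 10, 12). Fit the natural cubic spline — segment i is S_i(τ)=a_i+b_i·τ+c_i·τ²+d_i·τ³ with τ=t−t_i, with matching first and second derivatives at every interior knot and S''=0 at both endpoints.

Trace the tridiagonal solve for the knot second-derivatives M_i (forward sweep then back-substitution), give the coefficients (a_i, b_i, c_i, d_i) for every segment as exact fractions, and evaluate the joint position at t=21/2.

Δ: Δ0=5/3, Δ1=-1, Δ2=-1, Δ3=3, Δ4=-1
row 1: diag=10, rhs=-16; c'=1/5, d'=-8/5
row 2: denom=10−2·1/5=48/5; d'=(0−2·-8/5)/(48/5)=1/3
row 3: denom=10−3·5/16=145/16; d'=(24−3·1/3)/(145/16)=368/145
row 4: denom=8−2·32/145=1096/145; d'=(-24−2·368/145)/(1096/145)=-527/137
back: M4=-527/137
back: M3=368/145−32/145·-527/137=464/137
back: M2=1/3−5/16·464/137=-298/411
back: M1=-8/5−1/5·-298/411=-598/411
M: M0=0, M1=-598/411, M2=-298/411, M3=464/137, M4=-527/137, M5=0
seg 0: a=-5, c=M0/2=0, d=(M1−M0)/(6·3)=-299/3699, b=Δ0−h0·(2M0+M1)/6=328/137
seg 1: a=0, c=M1/2=-299/411, d=(M2−M1)/(6·2)=25/411, b=Δ1−h1·(2M1+M2)/6=29/137
seg 2: a=-2, c=M2/2=-149/411, d=(M3−M2)/(6·3)=845/3699, b=Δ2−h2·(2M2+M3)/6=-809/411
seg 3: a=-5, c=M3/2=232/137, d=(M4−M3)/(6·2)=-991/1644, b=Δ3−h3·(2M3+M4)/6=832/411
seg 4: a=1, c=M4/2=-527/274, d=(M5−M4)/(6·2)=527/1644, b=Δ4−h4·(2M4+M5)/6=643/411
t_q=21/2 → seg 4, τ=1/2; S=1+643/411·τ+-527/274·τ²+527/1644·τ³=5881/4384

  seg 0: a=-5 b=328/137 c=0 d=-299/3699
  seg 1: a=0 b=29/137 c=-299/411 d=25/411
  seg 2: a=-2 b=-809/411 c=-149/411 d=845/3699
  seg 3: a=-5 b=832/411 c=232/137 d=-991/1644
  seg 4: a=1 b=643/411 c=-527/274 d=527/1644
S(21/2) = 5881/4384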